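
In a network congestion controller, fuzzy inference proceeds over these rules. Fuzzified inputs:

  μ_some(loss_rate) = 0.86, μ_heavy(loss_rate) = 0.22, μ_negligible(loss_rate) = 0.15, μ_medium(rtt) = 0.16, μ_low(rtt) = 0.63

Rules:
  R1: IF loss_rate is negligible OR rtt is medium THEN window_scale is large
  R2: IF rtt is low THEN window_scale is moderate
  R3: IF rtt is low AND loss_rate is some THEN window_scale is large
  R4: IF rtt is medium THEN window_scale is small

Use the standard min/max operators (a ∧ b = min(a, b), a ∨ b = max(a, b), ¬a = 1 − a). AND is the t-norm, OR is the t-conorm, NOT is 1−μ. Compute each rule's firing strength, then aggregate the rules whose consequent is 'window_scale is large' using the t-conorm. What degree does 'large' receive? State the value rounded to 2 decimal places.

0.63

R1: negligible=0.15, medium=0.16; OR[max(a, b)] → w = 0.16
R2: low=0.63 → w = 0.63
R3: low=0.63, some=0.86; AND[min(a, b)] → w = 0.63
R4: medium=0.16 → w = 0.16
Rules with consequent 'large': {R1, R3} → strengths 0.16, 0.63
Aggregate via t-conorm [max(a, b)]: 0.63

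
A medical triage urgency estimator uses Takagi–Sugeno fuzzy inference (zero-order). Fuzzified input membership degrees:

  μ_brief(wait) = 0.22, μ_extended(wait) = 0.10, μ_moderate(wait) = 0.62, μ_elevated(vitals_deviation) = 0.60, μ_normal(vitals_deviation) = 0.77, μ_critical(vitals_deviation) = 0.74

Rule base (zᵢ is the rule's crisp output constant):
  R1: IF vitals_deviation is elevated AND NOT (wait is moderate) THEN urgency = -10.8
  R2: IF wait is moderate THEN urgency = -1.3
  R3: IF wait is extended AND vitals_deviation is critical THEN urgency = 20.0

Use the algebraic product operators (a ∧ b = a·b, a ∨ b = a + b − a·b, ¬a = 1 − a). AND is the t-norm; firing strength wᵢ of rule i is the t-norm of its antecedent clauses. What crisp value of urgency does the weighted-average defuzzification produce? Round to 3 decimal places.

R1 (z=-10.8): elevated=0.60, ¬moderate=1−0.62=0.38; AND[a·b] → w = 0.2280
R2 (z=-1.3): moderate=0.62 → w = 0.6200
R3 (z=20.0): extended=0.10, critical=0.74; AND[a·b] → w = 0.0740
Weighted average = (0.2280·-10.8 + 0.6200·-1.3 + 0.0740·20.0) / (0.2280 + 0.6200 + 0.0740)
  = -1.7884 / 0.9220 = -1.940

-1.940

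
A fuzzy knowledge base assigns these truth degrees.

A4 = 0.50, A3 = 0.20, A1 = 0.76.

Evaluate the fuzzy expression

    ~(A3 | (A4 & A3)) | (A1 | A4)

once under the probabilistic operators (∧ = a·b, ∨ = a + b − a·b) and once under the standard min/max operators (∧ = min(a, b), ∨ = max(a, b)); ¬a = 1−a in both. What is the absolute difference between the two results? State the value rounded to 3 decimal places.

0.166

Under probabilistic:
  A4 & A3 = a·b on (0.5000, 0.2000) = 0.1000
  A3 | (A4 & A3) = a + b − a·b on (0.2000, 0.1000) = 0.2800
  ~(A3 | (A4 & A3)) = 1 − 0.2800 = 0.7200
  A1 | A4 = a + b − a·b on (0.7600, 0.5000) = 0.8800
  ~(A3 | (A4 & A3)) | (A1 | A4) = a + b − a·b on (0.7200, 0.8800) = 0.9664
  → value = 0.9664
Under standard min/max:
  A4 & A3 = min(a, b) on (0.50, 0.20) = 0.20
  A3 | (A4 & A3) = max(a, b) on (0.20, 0.20) = 0.20
  ~(A3 | (A4 & A3)) = 1 − 0.20 = 0.80
  A1 | A4 = max(a, b) on (0.76, 0.50) = 0.76
  ~(A3 | (A4 & A3)) | (A1 | A4) = max(a, b) on (0.80, 0.76) = 0.80
  → value = 0.8000
|0.9664 − 0.8000| = 0.166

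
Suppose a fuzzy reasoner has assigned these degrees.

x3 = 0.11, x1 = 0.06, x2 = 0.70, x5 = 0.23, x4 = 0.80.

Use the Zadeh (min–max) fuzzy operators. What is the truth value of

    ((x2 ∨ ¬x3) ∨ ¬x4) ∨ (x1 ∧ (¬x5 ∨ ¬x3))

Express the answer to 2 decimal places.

0.89

¬x3 = 1 − 0.11 = 0.89
x2 ∨ ¬x3 = max(a, b) on (0.70, 0.89) = 0.89
¬x4 = 1 − 0.80 = 0.20
(x2 ∨ ¬x3) ∨ ¬x4 = max(a, b) on (0.89, 0.20) = 0.89
¬x5 = 1 − 0.23 = 0.77
¬x3 = 1 − 0.11 = 0.89
¬x5 ∨ ¬x3 = max(a, b) on (0.77, 0.89) = 0.89
x1 ∧ (¬x5 ∨ ¬x3) = min(a, b) on (0.06, 0.89) = 0.06
((x2 ∨ ¬x3) ∨ ¬x4) ∨ (x1 ∧ (¬x5 ∨ ¬x3)) = max(a, b) on (0.89, 0.06) = 0.89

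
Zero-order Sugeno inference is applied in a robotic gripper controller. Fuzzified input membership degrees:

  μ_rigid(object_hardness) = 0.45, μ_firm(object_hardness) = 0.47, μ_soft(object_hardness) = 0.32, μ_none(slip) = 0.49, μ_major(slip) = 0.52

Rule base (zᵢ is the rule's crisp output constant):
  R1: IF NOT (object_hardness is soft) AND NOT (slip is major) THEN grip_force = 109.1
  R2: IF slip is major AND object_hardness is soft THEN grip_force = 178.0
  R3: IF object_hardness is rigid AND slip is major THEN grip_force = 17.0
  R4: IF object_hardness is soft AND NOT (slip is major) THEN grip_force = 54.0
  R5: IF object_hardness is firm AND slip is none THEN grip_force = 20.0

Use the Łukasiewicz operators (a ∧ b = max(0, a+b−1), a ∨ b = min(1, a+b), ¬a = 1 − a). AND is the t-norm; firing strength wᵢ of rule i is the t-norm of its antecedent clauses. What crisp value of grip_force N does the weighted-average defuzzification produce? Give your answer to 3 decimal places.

109.100

R1 (z=109.1): ¬soft=1−0.32=0.68, ¬major=1−0.52=0.48; AND[max(0, a+b−1)] → w = 0.16
R2 (z=178.0): major=0.52, soft=0.32; AND[max(0, a+b−1)] → w = 0.00
R3 (z=17.0): rigid=0.45, major=0.52; AND[max(0, a+b−1)] → w = 0.00
R4 (z=54.0): soft=0.32, ¬major=1−0.52=0.48; AND[max(0, a+b−1)] → w = 0.00
R5 (z=20.0): firm=0.47, none=0.49; AND[max(0, a+b−1)] → w = 0.00
Weighted average = (0.16·109.1 + 0.00·178.0 + 0.00·17.0 + 0.00·54.0 + 0.00·20.0) / (0.16 + 0.00 + 0.00 + 0.00 + 0.00)
  = 17.4560 / 0.1600 = 109.100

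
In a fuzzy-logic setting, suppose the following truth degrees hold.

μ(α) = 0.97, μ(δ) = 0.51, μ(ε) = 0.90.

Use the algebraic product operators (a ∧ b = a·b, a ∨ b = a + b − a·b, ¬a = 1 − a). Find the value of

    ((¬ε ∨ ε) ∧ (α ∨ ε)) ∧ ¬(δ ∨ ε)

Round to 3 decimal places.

0.044

¬ε = 1 − 0.9000 = 0.1000
¬ε ∨ ε = a + b − a·b on (0.1000, 0.9000) = 0.9100
α ∨ ε = a + b − a·b on (0.9700, 0.9000) = 0.9970
(¬ε ∨ ε) ∧ (α ∨ ε) = a·b on (0.9100, 0.9970) = 0.9073
δ ∨ ε = a + b − a·b on (0.5100, 0.9000) = 0.9510
¬(δ ∨ ε) = 1 − 0.9510 = 0.0490
((¬ε ∨ ε) ∧ (α ∨ ε)) ∧ ¬(δ ∨ ε) = a·b on (0.9073, 0.0490) = 0.0445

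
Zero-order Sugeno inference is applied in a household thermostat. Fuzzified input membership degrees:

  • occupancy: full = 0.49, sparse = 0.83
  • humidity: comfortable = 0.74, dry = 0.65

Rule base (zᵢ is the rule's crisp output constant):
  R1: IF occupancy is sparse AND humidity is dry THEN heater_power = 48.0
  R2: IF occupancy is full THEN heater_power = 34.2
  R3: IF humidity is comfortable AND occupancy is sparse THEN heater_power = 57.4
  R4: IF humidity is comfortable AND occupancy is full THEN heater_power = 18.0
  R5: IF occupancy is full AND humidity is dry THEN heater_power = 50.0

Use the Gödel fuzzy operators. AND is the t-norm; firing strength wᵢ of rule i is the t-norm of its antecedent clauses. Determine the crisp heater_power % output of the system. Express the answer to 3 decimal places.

43.271

R1 (z=48.0): sparse=0.83, dry=0.65; AND[min(a, b)] → w = 0.65
R2 (z=34.2): full=0.49 → w = 0.49
R3 (z=57.4): comfortable=0.74, sparse=0.83; AND[min(a, b)] → w = 0.74
R4 (z=18.0): comfortable=0.74, full=0.49; AND[min(a, b)] → w = 0.49
R5 (z=50.0): full=0.49, dry=0.65; AND[min(a, b)] → w = 0.49
Weighted average = (0.65·48.0 + 0.49·34.2 + 0.74·57.4 + 0.49·18.0 + 0.49·50.0) / (0.65 + 0.49 + 0.74 + 0.49 + 0.49)
  = 123.7540 / 2.8600 = 43.271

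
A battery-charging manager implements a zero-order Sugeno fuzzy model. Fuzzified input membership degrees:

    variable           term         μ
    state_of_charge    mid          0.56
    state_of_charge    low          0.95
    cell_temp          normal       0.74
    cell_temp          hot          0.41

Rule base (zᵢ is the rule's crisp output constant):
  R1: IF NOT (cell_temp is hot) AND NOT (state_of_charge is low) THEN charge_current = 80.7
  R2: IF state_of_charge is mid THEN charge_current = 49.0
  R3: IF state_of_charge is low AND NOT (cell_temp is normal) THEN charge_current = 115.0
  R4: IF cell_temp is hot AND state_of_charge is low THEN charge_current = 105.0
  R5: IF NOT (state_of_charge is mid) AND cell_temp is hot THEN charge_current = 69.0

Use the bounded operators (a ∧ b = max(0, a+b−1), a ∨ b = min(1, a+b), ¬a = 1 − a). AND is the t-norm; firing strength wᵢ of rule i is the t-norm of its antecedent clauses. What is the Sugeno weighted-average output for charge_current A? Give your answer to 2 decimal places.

79.11

R1 (z=80.7): ¬hot=1−0.41=0.59, ¬low=1−0.95=0.05; AND[max(0, a+b−1)] → w = 0.00
R2 (z=49.0): mid=0.56 → w = 0.56
R3 (z=115.0): low=0.95, ¬normal=1−0.74=0.26; AND[max(0, a+b−1)] → w = 0.21
R4 (z=105.0): hot=0.41, low=0.95; AND[max(0, a+b−1)] → w = 0.36
R5 (z=69.0): ¬mid=1−0.56=0.44, hot=0.41; AND[max(0, a+b−1)] → w = 0.00
Weighted average = (0.00·80.7 + 0.56·49.0 + 0.21·115.0 + 0.36·105.0 + 0.00·69.0) / (0.00 + 0.56 + 0.21 + 0.36 + 0.00)
  = 89.3900 / 1.1300 = 79.11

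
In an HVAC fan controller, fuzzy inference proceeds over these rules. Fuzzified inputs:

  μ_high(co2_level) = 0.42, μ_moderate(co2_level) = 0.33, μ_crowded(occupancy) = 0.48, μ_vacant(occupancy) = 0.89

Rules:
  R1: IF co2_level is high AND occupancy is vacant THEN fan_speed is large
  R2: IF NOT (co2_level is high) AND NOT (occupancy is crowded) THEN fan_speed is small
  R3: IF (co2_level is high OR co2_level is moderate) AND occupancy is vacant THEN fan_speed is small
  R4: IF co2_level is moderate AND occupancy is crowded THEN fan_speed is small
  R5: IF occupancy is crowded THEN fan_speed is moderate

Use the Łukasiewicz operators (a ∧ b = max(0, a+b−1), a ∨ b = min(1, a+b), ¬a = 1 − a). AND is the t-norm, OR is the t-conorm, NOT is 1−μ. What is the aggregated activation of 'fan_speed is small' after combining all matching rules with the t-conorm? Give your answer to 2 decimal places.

R1: high=0.42, vacant=0.89; AND[max(0, a+b−1)] → w = 0.31
R2: ¬high=1−0.42=0.58, ¬crowded=1−0.48=0.52; AND[max(0, a+b−1)] → w = 0.10
R3: (high=0.42 OR moderate=0.33) = 0.75; AND[max(0, a+b−1)] with vacant=0.89 → w = 0.64
R4: moderate=0.33, crowded=0.48; AND[max(0, a+b−1)] → w = 0.00
R5: crowded=0.48 → w = 0.48
Rules with consequent 'small': {R2, R3, R4} → strengths 0.10, 0.64, 0.00
Aggregate via t-conorm [min(1, a+b)]: 0.74

0.74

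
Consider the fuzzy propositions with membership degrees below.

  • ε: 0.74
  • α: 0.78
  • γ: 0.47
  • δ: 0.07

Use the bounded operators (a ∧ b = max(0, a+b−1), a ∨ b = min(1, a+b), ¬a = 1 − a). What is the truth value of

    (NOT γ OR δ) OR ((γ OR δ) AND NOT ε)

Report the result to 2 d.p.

NOT γ = 1 − 0.47 = 0.53
NOT γ OR δ = min(1, a+b) on (0.53, 0.07) = 0.60
γ OR δ = min(1, a+b) on (0.47, 0.07) = 0.54
NOT ε = 1 − 0.74 = 0.26
(γ OR δ) AND NOT ε = max(0, a+b−1) on (0.54, 0.26) = 0.00
(NOT γ OR δ) OR ((γ OR δ) AND NOT ε) = min(1, a+b) on (0.60, 0.00) = 0.60

0.60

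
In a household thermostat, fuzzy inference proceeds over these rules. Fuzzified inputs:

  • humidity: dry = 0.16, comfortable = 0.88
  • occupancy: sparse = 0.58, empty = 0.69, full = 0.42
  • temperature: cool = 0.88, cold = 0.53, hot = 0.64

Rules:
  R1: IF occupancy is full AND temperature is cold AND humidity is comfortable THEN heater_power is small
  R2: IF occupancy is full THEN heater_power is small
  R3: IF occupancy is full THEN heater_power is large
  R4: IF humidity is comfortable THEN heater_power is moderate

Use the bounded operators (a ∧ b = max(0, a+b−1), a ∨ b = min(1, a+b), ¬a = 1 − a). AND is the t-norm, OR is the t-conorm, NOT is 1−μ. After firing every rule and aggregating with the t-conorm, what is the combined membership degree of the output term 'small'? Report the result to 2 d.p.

0.42

R1: full=0.42, cold=0.53, comfortable=0.88; AND[max(0, a+b−1)] → w = 0.00
R2: full=0.42 → w = 0.42
R3: full=0.42 → w = 0.42
R4: comfortable=0.88 → w = 0.88
Rules with consequent 'small': {R1, R2} → strengths 0.00, 0.42
Aggregate via t-conorm [min(1, a+b)]: 0.42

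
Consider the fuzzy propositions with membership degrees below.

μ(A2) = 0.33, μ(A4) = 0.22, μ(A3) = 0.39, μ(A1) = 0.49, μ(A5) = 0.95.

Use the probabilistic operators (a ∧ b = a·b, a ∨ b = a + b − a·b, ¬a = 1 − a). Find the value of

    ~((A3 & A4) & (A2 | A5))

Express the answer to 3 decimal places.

0.917

A3 & A4 = a·b on (0.3900, 0.2200) = 0.0858
A2 | A5 = a + b − a·b on (0.3300, 0.9500) = 0.9665
(A3 & A4) & (A2 | A5) = a·b on (0.0858, 0.9665) = 0.0829
~((A3 & A4) & (A2 | A5)) = 1 − 0.0829 = 0.9171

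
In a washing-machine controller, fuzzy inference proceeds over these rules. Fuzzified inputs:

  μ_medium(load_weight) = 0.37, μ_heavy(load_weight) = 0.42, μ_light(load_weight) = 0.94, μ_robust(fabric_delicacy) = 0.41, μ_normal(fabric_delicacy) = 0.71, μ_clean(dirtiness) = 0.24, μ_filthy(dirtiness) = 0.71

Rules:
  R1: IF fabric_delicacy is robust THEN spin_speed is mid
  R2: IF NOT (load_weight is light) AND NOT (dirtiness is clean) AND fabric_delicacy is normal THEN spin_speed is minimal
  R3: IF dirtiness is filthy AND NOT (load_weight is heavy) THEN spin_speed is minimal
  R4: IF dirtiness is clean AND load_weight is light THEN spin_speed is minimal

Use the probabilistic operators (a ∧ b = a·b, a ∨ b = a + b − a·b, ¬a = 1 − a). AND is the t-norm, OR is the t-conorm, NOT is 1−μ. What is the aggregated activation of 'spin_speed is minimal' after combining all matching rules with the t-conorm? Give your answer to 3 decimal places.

R1: robust=0.41 → w = 0.4100
R2: ¬light=1−0.94=0.06, ¬clean=1−0.24=0.76, normal=0.71; AND[a·b] → w = 0.0324
R3: filthy=0.71, ¬heavy=1−0.42=0.58; AND[a·b] → w = 0.4118
R4: clean=0.24, light=0.94; AND[a·b] → w = 0.2256
Rules with consequent 'minimal': {R2, R3, R4} → strengths 0.0324, 0.4118, 0.2256
Aggregate via t-conorm [a + b − a·b]: 0.5592

0.559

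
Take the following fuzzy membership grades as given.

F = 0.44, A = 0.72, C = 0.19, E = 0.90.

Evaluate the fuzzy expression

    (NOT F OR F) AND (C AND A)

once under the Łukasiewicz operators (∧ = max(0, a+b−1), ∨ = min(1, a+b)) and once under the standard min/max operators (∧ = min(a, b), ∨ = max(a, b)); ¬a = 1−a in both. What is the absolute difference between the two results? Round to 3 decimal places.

0.190

Under Łukasiewicz:
  NOT F = 1 − 0.44 = 0.56
  NOT F OR F = min(1, a+b) on (0.56, 0.44) = 1.00
  C AND A = max(0, a+b−1) on (0.19, 0.72) = 0.00
  (NOT F OR F) AND (C AND A) = max(0, a+b−1) on (1.00, 0.00) = 0.00
  → value = 0.0000
Under standard min/max:
  NOT F = 1 − 0.44 = 0.56
  NOT F OR F = max(a, b) on (0.56, 0.44) = 0.56
  C AND A = min(a, b) on (0.19, 0.72) = 0.19
  (NOT F OR F) AND (C AND A) = min(a, b) on (0.56, 0.19) = 0.19
  → value = 0.1900
|0.0000 − 0.1900| = 0.190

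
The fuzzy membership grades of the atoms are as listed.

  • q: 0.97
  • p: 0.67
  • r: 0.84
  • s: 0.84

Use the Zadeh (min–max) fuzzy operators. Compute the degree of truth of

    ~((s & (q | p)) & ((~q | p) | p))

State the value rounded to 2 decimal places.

0.33

q | p = max(a, b) on (0.97, 0.67) = 0.97
s & (q | p) = min(a, b) on (0.84, 0.97) = 0.84
~q = 1 − 0.97 = 0.03
~q | p = max(a, b) on (0.03, 0.67) = 0.67
(~q | p) | p = max(a, b) on (0.67, 0.67) = 0.67
(s & (q | p)) & ((~q | p) | p) = min(a, b) on (0.84, 0.67) = 0.67
~((s & (q | p)) & ((~q | p) | p)) = 1 − 0.67 = 0.33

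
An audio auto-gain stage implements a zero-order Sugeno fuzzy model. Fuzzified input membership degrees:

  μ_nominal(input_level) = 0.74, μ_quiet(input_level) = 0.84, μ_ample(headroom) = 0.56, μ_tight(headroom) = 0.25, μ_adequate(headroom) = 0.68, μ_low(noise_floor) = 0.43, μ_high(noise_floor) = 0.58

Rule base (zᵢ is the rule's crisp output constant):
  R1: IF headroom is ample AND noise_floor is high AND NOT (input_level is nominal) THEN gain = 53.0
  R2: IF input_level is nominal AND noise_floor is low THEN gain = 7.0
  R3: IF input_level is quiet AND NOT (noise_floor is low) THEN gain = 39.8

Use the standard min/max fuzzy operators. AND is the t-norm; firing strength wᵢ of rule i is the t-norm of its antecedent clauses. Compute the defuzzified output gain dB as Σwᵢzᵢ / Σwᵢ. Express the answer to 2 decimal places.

31.33

R1 (z=53.0): ample=0.56, high=0.58, ¬nominal=1−0.74=0.26; AND[min(a, b)] → w = 0.26
R2 (z=7.0): nominal=0.74, low=0.43; AND[min(a, b)] → w = 0.43
R3 (z=39.8): quiet=0.84, ¬low=1−0.43=0.57; AND[min(a, b)] → w = 0.57
Weighted average = (0.26·53.0 + 0.43·7.0 + 0.57·39.8) / (0.26 + 0.43 + 0.57)
  = 39.4760 / 1.2600 = 31.33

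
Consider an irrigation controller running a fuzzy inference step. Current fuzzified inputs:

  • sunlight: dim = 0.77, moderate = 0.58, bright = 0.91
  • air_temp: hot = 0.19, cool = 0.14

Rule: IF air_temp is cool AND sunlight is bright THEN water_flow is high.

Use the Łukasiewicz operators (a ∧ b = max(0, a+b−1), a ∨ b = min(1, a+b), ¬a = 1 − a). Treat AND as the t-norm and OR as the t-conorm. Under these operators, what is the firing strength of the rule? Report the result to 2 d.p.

firing strength: cool=0.14, bright=0.91; AND[max(0, a+b−1)] → w = 0.05

0.05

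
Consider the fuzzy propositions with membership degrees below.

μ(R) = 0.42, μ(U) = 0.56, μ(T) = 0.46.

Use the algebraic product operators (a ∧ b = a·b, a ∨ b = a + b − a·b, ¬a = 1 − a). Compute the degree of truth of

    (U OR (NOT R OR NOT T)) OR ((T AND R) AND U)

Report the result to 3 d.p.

0.924

NOT R = 1 − 0.4200 = 0.5800
NOT T = 1 − 0.4600 = 0.5400
NOT R OR NOT T = a + b − a·b on (0.5800, 0.5400) = 0.8068
U OR (NOT R OR NOT T) = a + b − a·b on (0.5600, 0.8068) = 0.9150
T AND R = a·b on (0.4600, 0.4200) = 0.1932
(T AND R) AND U = a·b on (0.1932, 0.5600) = 0.1082
(U OR (NOT R OR NOT T)) OR ((T AND R) AND U) = a + b − a·b on (0.9150, 0.1082) = 0.9242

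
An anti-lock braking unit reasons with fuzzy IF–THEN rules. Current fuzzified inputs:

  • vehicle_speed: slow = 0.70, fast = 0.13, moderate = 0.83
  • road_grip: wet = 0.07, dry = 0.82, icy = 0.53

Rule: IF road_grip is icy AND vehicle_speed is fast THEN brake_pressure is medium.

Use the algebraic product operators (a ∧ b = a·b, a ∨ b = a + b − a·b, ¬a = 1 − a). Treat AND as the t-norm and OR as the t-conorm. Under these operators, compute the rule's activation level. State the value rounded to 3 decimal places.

firing strength: icy=0.53, fast=0.13; AND[a·b] → w = 0.0689

0.069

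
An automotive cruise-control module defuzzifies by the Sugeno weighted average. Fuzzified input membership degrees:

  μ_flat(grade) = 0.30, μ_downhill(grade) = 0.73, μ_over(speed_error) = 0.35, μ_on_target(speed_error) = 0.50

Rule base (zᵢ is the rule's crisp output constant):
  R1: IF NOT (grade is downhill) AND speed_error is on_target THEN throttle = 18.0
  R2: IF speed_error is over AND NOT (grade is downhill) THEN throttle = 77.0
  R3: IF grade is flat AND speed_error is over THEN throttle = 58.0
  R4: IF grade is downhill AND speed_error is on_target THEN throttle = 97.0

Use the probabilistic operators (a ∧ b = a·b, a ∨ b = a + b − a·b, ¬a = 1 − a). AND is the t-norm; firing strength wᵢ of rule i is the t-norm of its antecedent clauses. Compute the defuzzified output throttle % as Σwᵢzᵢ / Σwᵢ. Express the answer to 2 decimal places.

R1 (z=18.0): ¬downhill=1−0.73=0.27, on_target=0.50; AND[a·b] → w = 0.1350
R2 (z=77.0): over=0.35, ¬downhill=1−0.73=0.27; AND[a·b] → w = 0.0945
R3 (z=58.0): flat=0.30, over=0.35; AND[a·b] → w = 0.1050
R4 (z=97.0): downhill=0.73, on_target=0.50; AND[a·b] → w = 0.3650
Weighted average = (0.1350·18.0 + 0.0945·77.0 + 0.1050·58.0 + 0.3650·97.0) / (0.1350 + 0.0945 + 0.1050 + 0.3650)
  = 51.2015 / 0.6995 = 73.20

73.20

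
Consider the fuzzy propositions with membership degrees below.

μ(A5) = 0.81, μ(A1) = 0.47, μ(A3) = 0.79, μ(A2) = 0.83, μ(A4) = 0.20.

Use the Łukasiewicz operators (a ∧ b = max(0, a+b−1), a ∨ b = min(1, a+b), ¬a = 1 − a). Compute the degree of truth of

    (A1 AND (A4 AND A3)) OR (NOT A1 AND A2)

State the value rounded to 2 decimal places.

0.36

A4 AND A3 = max(0, a+b−1) on (0.20, 0.79) = 0.00
A1 AND (A4 AND A3) = max(0, a+b−1) on (0.47, 0.00) = 0.00
NOT A1 = 1 − 0.47 = 0.53
NOT A1 AND A2 = max(0, a+b−1) on (0.53, 0.83) = 0.36
(A1 AND (A4 AND A3)) OR (NOT A1 AND A2) = min(1, a+b) on (0.00, 0.36) = 0.36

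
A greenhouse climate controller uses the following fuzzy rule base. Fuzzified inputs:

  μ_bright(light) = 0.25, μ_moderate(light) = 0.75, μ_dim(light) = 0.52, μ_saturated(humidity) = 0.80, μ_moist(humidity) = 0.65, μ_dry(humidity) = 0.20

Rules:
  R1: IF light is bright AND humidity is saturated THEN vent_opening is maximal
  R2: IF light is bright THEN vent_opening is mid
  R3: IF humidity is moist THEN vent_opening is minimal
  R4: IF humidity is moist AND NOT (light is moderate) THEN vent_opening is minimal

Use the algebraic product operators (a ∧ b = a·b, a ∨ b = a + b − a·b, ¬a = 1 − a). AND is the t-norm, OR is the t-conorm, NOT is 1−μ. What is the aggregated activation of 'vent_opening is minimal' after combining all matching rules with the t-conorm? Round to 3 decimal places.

R1: bright=0.25, saturated=0.80; AND[a·b] → w = 0.2000
R2: bright=0.25 → w = 0.2500
R3: moist=0.65 → w = 0.6500
R4: moist=0.65, ¬moderate=1−0.75=0.25; AND[a·b] → w = 0.1625
Rules with consequent 'minimal': {R3, R4} → strengths 0.6500, 0.1625
Aggregate via t-conorm [a + b − a·b]: 0.7069

0.707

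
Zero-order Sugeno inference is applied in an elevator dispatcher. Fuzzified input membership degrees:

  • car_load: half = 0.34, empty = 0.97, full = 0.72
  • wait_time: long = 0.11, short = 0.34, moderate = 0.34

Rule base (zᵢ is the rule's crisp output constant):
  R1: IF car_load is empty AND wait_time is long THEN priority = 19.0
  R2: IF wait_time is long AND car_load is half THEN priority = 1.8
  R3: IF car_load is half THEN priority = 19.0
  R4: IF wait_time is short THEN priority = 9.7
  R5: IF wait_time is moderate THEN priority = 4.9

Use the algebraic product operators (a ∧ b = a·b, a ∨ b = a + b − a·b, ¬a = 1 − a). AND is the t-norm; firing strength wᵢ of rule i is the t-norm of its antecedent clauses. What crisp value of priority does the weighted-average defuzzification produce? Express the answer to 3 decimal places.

R1 (z=19.0): empty=0.97, long=0.11; AND[a·b] → w = 0.1067
R2 (z=1.8): long=0.11, half=0.34; AND[a·b] → w = 0.0374
R3 (z=19.0): half=0.34 → w = 0.3400
R4 (z=9.7): short=0.34 → w = 0.3400
R5 (z=4.9): moderate=0.34 → w = 0.3400
Weighted average = (0.1067·19.0 + 0.0374·1.8 + 0.3400·19.0 + 0.3400·9.7 + 0.3400·4.9) / (0.1067 + 0.0374 + 0.3400 + 0.3400 + 0.3400)
  = 13.5186 / 1.1641 = 11.613

11.613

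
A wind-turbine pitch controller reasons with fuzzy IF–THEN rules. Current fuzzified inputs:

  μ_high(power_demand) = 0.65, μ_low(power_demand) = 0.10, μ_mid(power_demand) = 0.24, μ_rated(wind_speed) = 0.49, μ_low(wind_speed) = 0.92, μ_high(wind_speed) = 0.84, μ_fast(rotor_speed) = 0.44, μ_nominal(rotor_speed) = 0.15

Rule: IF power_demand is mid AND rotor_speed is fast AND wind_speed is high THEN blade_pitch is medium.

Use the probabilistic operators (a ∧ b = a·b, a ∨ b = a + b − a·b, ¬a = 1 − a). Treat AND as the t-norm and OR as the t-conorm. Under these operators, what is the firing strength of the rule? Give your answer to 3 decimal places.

firing strength: mid=0.24, fast=0.44, high=0.84; AND[a·b] → w = 0.0887

0.089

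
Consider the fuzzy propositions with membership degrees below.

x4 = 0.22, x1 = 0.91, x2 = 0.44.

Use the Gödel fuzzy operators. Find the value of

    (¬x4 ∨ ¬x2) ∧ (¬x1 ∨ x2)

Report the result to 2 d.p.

¬x4 = 1 − 0.22 = 0.78
¬x2 = 1 − 0.44 = 0.56
¬x4 ∨ ¬x2 = max(a, b) on (0.78, 0.56) = 0.78
¬x1 = 1 − 0.91 = 0.09
¬x1 ∨ x2 = max(a, b) on (0.09, 0.44) = 0.44
(¬x4 ∨ ¬x2) ∧ (¬x1 ∨ x2) = min(a, b) on (0.78, 0.44) = 0.44

0.44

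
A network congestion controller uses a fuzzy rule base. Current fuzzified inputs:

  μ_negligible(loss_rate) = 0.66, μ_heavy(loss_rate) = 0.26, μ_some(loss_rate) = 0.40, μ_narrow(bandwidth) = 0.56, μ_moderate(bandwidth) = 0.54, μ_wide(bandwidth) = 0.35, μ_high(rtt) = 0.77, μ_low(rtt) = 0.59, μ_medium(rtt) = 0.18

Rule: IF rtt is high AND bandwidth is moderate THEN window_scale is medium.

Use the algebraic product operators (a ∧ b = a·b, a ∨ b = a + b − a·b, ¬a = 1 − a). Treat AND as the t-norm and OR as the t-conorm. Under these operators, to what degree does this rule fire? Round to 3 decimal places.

0.416

firing strength: high=0.77, moderate=0.54; AND[a·b] → w = 0.4158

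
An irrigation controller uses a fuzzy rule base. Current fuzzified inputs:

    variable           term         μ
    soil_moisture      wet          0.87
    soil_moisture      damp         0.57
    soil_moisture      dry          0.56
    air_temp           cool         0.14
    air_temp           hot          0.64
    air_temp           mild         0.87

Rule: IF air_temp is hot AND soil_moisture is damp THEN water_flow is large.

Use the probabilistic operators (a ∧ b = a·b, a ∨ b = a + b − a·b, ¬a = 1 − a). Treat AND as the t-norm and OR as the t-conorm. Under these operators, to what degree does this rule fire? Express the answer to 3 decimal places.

firing strength: hot=0.64, damp=0.57; AND[a·b] → w = 0.3648

0.365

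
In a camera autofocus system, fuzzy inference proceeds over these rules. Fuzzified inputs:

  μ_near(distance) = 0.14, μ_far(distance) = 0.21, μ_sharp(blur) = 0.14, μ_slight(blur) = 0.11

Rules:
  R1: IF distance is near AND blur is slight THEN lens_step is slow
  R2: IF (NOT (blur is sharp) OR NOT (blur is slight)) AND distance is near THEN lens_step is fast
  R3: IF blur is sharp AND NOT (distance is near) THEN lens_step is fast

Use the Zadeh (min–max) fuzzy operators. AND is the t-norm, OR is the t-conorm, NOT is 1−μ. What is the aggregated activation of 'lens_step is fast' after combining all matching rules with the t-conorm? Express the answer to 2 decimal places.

R1: near=0.14, slight=0.11; AND[min(a, b)] → w = 0.11
R2: (¬sharp=1−0.14=0.86 OR ¬slight=1−0.11=0.89) = 0.89; AND[min(a, b)] with near=0.14 → w = 0.14
R3: sharp=0.14, ¬near=1−0.14=0.86; AND[min(a, b)] → w = 0.14
Rules with consequent 'fast': {R2, R3} → strengths 0.14, 0.14
Aggregate via t-conorm [max(a, b)]: 0.14

0.14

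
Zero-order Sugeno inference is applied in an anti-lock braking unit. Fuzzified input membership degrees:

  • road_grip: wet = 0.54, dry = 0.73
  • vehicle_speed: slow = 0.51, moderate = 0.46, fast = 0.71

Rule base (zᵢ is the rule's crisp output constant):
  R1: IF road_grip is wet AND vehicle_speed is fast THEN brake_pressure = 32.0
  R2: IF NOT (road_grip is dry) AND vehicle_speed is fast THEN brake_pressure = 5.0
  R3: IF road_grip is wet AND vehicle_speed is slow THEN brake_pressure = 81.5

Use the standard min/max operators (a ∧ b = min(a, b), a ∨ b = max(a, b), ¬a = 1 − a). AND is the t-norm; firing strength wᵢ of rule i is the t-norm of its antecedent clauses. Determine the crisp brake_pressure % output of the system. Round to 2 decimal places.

R1 (z=32.0): wet=0.54, fast=0.71; AND[min(a, b)] → w = 0.54
R2 (z=5.0): ¬dry=1−0.73=0.27, fast=0.71; AND[min(a, b)] → w = 0.27
R3 (z=81.5): wet=0.54, slow=0.51; AND[min(a, b)] → w = 0.51
Weighted average = (0.54·32.0 + 0.27·5.0 + 0.51·81.5) / (0.54 + 0.27 + 0.51)
  = 60.1950 / 1.3200 = 45.60

45.60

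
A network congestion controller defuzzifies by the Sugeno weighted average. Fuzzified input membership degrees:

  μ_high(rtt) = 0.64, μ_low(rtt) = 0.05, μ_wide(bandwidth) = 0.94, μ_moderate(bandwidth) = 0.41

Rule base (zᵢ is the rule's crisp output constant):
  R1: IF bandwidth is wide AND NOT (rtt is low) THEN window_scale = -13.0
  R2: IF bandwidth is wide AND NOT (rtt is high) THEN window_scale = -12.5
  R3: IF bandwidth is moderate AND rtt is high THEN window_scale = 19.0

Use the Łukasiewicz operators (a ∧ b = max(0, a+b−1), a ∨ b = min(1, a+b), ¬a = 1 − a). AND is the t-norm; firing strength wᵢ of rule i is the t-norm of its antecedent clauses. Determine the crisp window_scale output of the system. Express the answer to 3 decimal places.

-11.589

R1 (z=-13.0): wide=0.94, ¬low=1−0.05=0.95; AND[max(0, a+b−1)] → w = 0.89
R2 (z=-12.5): wide=0.94, ¬high=1−0.64=0.36; AND[max(0, a+b−1)] → w = 0.30
R3 (z=19.0): moderate=0.41, high=0.64; AND[max(0, a+b−1)] → w = 0.05
Weighted average = (0.89·-13.0 + 0.30·-12.5 + 0.05·19.0) / (0.89 + 0.30 + 0.05)
  = -14.3700 / 1.2400 = -11.589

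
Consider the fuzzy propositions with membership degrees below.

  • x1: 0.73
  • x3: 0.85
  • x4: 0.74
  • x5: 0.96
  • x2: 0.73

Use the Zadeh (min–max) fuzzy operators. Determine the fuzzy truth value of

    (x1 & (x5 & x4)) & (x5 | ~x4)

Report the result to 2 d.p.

x5 & x4 = min(a, b) on (0.96, 0.74) = 0.74
x1 & (x5 & x4) = min(a, b) on (0.73, 0.74) = 0.73
~x4 = 1 − 0.74 = 0.26
x5 | ~x4 = max(a, b) on (0.96, 0.26) = 0.96
(x1 & (x5 & x4)) & (x5 | ~x4) = min(a, b) on (0.73, 0.96) = 0.73

0.73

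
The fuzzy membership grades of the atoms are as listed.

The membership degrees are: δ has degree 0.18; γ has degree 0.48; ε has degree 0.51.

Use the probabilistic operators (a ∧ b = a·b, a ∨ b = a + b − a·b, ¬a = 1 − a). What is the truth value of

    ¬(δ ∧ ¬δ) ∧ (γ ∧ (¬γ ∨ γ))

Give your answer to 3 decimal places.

¬δ = 1 − 0.1800 = 0.8200
δ ∧ ¬δ = a·b on (0.1800, 0.8200) = 0.1476
¬(δ ∧ ¬δ) = 1 − 0.1476 = 0.8524
¬γ = 1 − 0.4800 = 0.5200
¬γ ∨ γ = a + b − a·b on (0.5200, 0.4800) = 0.7504
γ ∧ (¬γ ∨ γ) = a·b on (0.4800, 0.7504) = 0.3602
¬(δ ∧ ¬δ) ∧ (γ ∧ (¬γ ∨ γ)) = a·b on (0.8524, 0.3602) = 0.3070

0.307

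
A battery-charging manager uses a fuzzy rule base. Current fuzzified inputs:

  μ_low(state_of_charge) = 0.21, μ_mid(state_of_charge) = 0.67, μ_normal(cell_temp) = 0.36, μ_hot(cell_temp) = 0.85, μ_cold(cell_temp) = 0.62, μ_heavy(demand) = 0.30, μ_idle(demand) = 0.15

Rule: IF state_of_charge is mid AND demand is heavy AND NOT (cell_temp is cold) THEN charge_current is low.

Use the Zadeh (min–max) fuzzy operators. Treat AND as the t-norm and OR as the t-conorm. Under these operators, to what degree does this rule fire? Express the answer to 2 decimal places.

firing strength: mid=0.67, heavy=0.30, ¬cold=1−0.62=0.38; AND[min(a, b)] → w = 0.30

0.30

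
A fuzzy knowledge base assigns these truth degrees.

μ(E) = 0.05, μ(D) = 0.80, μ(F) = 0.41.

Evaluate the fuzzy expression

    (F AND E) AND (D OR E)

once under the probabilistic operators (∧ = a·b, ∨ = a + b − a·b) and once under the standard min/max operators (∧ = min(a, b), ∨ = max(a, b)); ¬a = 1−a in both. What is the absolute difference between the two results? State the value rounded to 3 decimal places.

0.033

Under probabilistic:
  F AND E = a·b on (0.4100, 0.0500) = 0.0205
  D OR E = a + b − a·b on (0.8000, 0.0500) = 0.8100
  (F AND E) AND (D OR E) = a·b on (0.0205, 0.8100) = 0.0166
  → value = 0.0166
Under standard min/max:
  F AND E = min(a, b) on (0.41, 0.05) = 0.05
  D OR E = max(a, b) on (0.80, 0.05) = 0.80
  (F AND E) AND (D OR E) = min(a, b) on (0.05, 0.80) = 0.05
  → value = 0.0500
|0.0166 − 0.0500| = 0.033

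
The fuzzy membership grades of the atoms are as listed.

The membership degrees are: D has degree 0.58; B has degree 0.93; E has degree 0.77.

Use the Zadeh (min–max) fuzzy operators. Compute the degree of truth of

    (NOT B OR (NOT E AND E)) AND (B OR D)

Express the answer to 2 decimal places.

NOT B = 1 − 0.93 = 0.07
NOT E = 1 − 0.77 = 0.23
NOT E AND E = min(a, b) on (0.23, 0.77) = 0.23
NOT B OR (NOT E AND E) = max(a, b) on (0.07, 0.23) = 0.23
B OR D = max(a, b) on (0.93, 0.58) = 0.93
(NOT B OR (NOT E AND E)) AND (B OR D) = min(a, b) on (0.23, 0.93) = 0.23

0.23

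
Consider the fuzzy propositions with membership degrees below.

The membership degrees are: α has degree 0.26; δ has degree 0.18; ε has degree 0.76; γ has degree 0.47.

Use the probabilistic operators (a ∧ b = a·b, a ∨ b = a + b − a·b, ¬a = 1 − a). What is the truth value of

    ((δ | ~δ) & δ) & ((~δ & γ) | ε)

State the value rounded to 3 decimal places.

~δ = 1 − 0.1800 = 0.8200
δ | ~δ = a + b − a·b on (0.1800, 0.8200) = 0.8524
(δ | ~δ) & δ = a·b on (0.8524, 0.1800) = 0.1534
~δ = 1 − 0.1800 = 0.8200
~δ & γ = a·b on (0.8200, 0.4700) = 0.3854
(~δ & γ) | ε = a + b − a·b on (0.3854, 0.7600) = 0.8525
((δ | ~δ) & δ) & ((~δ & γ) | ε) = a·b on (0.1534, 0.8525) = 0.1308

0.131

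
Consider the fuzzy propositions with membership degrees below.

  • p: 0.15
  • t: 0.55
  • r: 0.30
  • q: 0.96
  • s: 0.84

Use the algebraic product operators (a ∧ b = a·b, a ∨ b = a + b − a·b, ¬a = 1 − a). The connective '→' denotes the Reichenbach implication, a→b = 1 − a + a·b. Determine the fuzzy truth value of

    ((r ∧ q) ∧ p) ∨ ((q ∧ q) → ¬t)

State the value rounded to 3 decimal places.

0.515

r ∧ q = a·b on (0.3000, 0.9600) = 0.2880
(r ∧ q) ∧ p = a·b on (0.2880, 0.1500) = 0.0432
q ∧ q = a·b on (0.9600, 0.9600) = 0.9216
¬t = 1 − 0.5500 = 0.4500
(q ∧ q) → ¬t  [Reichenbach: 1 − a + a·b] with a=0.9216, b=0.4500 → 0.4931
((r ∧ q) ∧ p) ∨ ((q ∧ q) → ¬t) = a + b − a·b on (0.0432, 0.4931) = 0.5150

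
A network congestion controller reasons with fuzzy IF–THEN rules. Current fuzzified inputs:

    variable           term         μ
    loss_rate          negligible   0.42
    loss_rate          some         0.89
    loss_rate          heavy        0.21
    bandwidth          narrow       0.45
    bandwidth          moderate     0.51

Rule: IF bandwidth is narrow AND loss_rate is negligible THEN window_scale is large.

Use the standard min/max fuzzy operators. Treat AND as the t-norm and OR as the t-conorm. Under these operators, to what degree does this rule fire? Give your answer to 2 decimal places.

0.42

firing strength: narrow=0.45, negligible=0.42; AND[min(a, b)] → w = 0.42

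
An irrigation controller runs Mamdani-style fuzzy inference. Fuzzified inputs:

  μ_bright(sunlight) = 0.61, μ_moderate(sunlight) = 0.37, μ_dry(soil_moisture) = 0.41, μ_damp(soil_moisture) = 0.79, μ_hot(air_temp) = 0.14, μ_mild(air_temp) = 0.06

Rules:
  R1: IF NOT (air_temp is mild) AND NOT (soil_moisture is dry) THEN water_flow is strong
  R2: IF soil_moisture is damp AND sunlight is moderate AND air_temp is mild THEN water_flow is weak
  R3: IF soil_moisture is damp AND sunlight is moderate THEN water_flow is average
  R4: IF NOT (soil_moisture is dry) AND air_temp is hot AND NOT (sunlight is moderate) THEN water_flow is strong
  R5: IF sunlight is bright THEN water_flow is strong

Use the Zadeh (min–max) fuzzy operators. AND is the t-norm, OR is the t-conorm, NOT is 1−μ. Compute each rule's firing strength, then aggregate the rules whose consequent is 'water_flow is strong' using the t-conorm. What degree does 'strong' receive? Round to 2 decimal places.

0.61

R1: ¬mild=1−0.06=0.94, ¬dry=1−0.41=0.59; AND[min(a, b)] → w = 0.59
R2: damp=0.79, moderate=0.37, mild=0.06; AND[min(a, b)] → w = 0.06
R3: damp=0.79, moderate=0.37; AND[min(a, b)] → w = 0.37
R4: ¬dry=1−0.41=0.59, hot=0.14, ¬moderate=1−0.37=0.63; AND[min(a, b)] → w = 0.14
R5: bright=0.61 → w = 0.61
Rules with consequent 'strong': {R1, R4, R5} → strengths 0.59, 0.14, 0.61
Aggregate via t-conorm [max(a, b)]: 0.61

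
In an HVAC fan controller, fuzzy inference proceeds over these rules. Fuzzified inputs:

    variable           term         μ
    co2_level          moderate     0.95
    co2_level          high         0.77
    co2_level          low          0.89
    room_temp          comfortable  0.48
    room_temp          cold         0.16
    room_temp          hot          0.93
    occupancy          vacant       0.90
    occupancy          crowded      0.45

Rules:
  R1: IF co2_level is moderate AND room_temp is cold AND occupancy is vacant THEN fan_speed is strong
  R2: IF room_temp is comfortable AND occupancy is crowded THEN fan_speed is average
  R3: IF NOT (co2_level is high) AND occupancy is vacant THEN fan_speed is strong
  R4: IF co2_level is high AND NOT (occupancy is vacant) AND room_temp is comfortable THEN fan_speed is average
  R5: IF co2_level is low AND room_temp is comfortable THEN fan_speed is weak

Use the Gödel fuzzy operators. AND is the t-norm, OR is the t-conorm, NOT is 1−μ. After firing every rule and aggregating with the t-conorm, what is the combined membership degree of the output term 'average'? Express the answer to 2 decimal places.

R1: moderate=0.95, cold=0.16, vacant=0.90; AND[min(a, b)] → w = 0.16
R2: comfortable=0.48, crowded=0.45; AND[min(a, b)] → w = 0.45
R3: ¬high=1−0.77=0.23, vacant=0.90; AND[min(a, b)] → w = 0.23
R4: high=0.77, ¬vacant=1−0.90=0.10, comfortable=0.48; AND[min(a, b)] → w = 0.10
R5: low=0.89, comfortable=0.48; AND[min(a, b)] → w = 0.48
Rules with consequent 'average': {R2, R4} → strengths 0.45, 0.10
Aggregate via t-conorm [max(a, b)]: 0.45

0.45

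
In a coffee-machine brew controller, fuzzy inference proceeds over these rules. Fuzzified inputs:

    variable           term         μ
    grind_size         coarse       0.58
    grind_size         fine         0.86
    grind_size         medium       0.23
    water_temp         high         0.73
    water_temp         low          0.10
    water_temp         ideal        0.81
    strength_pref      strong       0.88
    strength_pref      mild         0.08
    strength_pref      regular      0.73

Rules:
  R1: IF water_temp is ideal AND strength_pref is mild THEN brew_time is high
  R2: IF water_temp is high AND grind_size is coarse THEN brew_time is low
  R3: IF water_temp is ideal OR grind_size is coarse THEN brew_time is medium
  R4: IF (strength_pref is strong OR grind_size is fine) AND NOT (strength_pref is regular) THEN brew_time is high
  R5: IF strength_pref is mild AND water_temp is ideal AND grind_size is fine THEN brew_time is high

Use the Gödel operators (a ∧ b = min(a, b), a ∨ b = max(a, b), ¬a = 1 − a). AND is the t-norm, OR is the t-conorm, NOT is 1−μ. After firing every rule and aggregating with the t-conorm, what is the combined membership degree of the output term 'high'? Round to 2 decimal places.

R1: ideal=0.81, mild=0.08; AND[min(a, b)] → w = 0.08
R2: high=0.73, coarse=0.58; AND[min(a, b)] → w = 0.58
R3: ideal=0.81, coarse=0.58; OR[max(a, b)] → w = 0.81
R4: (strong=0.88 OR fine=0.86) = 0.88; AND[min(a, b)] with ¬regular=1−0.73=0.27 → w = 0.27
R5: mild=0.08, ideal=0.81, fine=0.86; AND[min(a, b)] → w = 0.08
Rules with consequent 'high': {R1, R4, R5} → strengths 0.08, 0.27, 0.08
Aggregate via t-conorm [max(a, b)]: 0.27

0.27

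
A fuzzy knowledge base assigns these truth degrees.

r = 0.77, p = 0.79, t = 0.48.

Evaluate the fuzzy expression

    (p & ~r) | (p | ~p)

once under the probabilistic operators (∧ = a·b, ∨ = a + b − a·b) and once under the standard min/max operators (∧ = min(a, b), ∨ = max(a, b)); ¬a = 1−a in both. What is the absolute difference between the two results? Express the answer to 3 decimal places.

0.074

Under probabilistic:
  ~r = 1 − 0.7700 = 0.2300
  p & ~r = a·b on (0.7900, 0.2300) = 0.1817
  ~p = 1 − 0.7900 = 0.2100
  p | ~p = a + b − a·b on (0.7900, 0.2100) = 0.8341
  (p & ~r) | (p | ~p) = a + b − a·b on (0.1817, 0.8341) = 0.8642
  → value = 0.8642
Under standard min/max:
  ~r = 1 − 0.77 = 0.23
  p & ~r = min(a, b) on (0.79, 0.23) = 0.23
  ~p = 1 − 0.79 = 0.21
  p | ~p = max(a, b) on (0.79, 0.21) = 0.79
  (p & ~r) | (p | ~p) = max(a, b) on (0.23, 0.79) = 0.79
  → value = 0.7900
|0.8642 − 0.7900| = 0.074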